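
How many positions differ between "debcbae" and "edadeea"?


Comparing "debcbae" and "edadeea" position by position:
  Position 0: 'd' vs 'e' => DIFFER
  Position 1: 'e' vs 'd' => DIFFER
  Position 2: 'b' vs 'a' => DIFFER
  Position 3: 'c' vs 'd' => DIFFER
  Position 4: 'b' vs 'e' => DIFFER
  Position 5: 'a' vs 'e' => DIFFER
  Position 6: 'e' vs 'a' => DIFFER
Positions that differ: 7

7


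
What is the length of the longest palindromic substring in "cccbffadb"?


Input: "cccbffadb"
Checking substrings for palindromes:
  [0:3] "ccc" (len 3) => palindrome
  [0:2] "cc" (len 2) => palindrome
  [1:3] "cc" (len 2) => palindrome
  [4:6] "ff" (len 2) => palindrome
Longest palindromic substring: "ccc" with length 3

3


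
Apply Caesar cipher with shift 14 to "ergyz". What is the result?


Caesar cipher: shift "ergyz" by 14
  'e' (pos 4) + 14 = pos 18 = 's'
  'r' (pos 17) + 14 = pos 5 = 'f'
  'g' (pos 6) + 14 = pos 20 = 'u'
  'y' (pos 24) + 14 = pos 12 = 'm'
  'z' (pos 25) + 14 = pos 13 = 'n'
Result: sfumn

sfumn


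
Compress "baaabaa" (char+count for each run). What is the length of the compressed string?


Input: baaabaa
Runs:
  'b' x 1 => "b1"
  'a' x 3 => "a3"
  'b' x 1 => "b1"
  'a' x 2 => "a2"
Compressed: "b1a3b1a2"
Compressed length: 8

8


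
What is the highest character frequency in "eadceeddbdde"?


Input: eadceeddbdde
Character counts:
  'a': 1
  'b': 1
  'c': 1
  'd': 5
  'e': 4
Maximum frequency: 5

5


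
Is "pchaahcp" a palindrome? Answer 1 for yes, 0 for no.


Input: pchaahcp
Reversed: pchaahcp
  Compare pos 0 ('p') with pos 7 ('p'): match
  Compare pos 1 ('c') with pos 6 ('c'): match
  Compare pos 2 ('h') with pos 5 ('h'): match
  Compare pos 3 ('a') with pos 4 ('a'): match
Result: palindrome

1


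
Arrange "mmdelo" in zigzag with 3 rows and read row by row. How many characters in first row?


Zigzag "mmdelo" into 3 rows:
Placing characters:
  'm' => row 0
  'm' => row 1
  'd' => row 2
  'e' => row 1
  'l' => row 0
  'o' => row 1
Rows:
  Row 0: "ml"
  Row 1: "meo"
  Row 2: "d"
First row length: 2

2


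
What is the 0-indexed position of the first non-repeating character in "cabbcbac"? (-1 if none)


Input: cabbcbac
Character frequencies:
  'a': 2
  'b': 3
  'c': 3
Scanning left to right for freq == 1:
  Position 0 ('c'): freq=3, skip
  Position 1 ('a'): freq=2, skip
  Position 2 ('b'): freq=3, skip
  Position 3 ('b'): freq=3, skip
  Position 4 ('c'): freq=3, skip
  Position 5 ('b'): freq=3, skip
  Position 6 ('a'): freq=2, skip
  Position 7 ('c'): freq=3, skip
  No unique character found => answer = -1

-1


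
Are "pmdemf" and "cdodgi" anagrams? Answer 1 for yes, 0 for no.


Strings: "pmdemf", "cdodgi"
Sorted first:  defmmp
Sorted second: cddgio
Differ at position 0: 'd' vs 'c' => not anagrams

0


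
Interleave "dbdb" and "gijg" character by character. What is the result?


Interleaving "dbdb" and "gijg":
  Position 0: 'd' from first, 'g' from second => "dg"
  Position 1: 'b' from first, 'i' from second => "bi"
  Position 2: 'd' from first, 'j' from second => "dj"
  Position 3: 'b' from first, 'g' from second => "bg"
Result: dgbidjbg

dgbidjbg


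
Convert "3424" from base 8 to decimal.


Input: "3424" in base 8
Positional expansion:
  Digit '3' (value 3) x 8^3 = 1536
  Digit '4' (value 4) x 8^2 = 256
  Digit '2' (value 2) x 8^1 = 16
  Digit '4' (value 4) x 8^0 = 4
Sum = 1812

1812


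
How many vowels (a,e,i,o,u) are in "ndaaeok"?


Input: ndaaeok
Checking each character:
  'n' at position 0: consonant
  'd' at position 1: consonant
  'a' at position 2: vowel (running total: 1)
  'a' at position 3: vowel (running total: 2)
  'e' at position 4: vowel (running total: 3)
  'o' at position 5: vowel (running total: 4)
  'k' at position 6: consonant
Total vowels: 4

4


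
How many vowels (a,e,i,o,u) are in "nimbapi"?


Input: nimbapi
Checking each character:
  'n' at position 0: consonant
  'i' at position 1: vowel (running total: 1)
  'm' at position 2: consonant
  'b' at position 3: consonant
  'a' at position 4: vowel (running total: 2)
  'p' at position 5: consonant
  'i' at position 6: vowel (running total: 3)
Total vowels: 3

3


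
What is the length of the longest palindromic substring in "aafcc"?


Input: "aafcc"
Checking substrings for palindromes:
  [0:2] "aa" (len 2) => palindrome
  [3:5] "cc" (len 2) => palindrome
Longest palindromic substring: "aa" with length 2

2


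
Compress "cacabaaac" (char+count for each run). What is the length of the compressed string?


Input: cacabaaac
Runs:
  'c' x 1 => "c1"
  'a' x 1 => "a1"
  'c' x 1 => "c1"
  'a' x 1 => "a1"
  'b' x 1 => "b1"
  'a' x 3 => "a3"
  'c' x 1 => "c1"
Compressed: "c1a1c1a1b1a3c1"
Compressed length: 14

14


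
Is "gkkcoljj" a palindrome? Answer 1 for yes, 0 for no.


Input: gkkcoljj
Reversed: jjlockkg
  Compare pos 0 ('g') with pos 7 ('j'): MISMATCH
  Compare pos 1 ('k') with pos 6 ('j'): MISMATCH
  Compare pos 2 ('k') with pos 5 ('l'): MISMATCH
  Compare pos 3 ('c') with pos 4 ('o'): MISMATCH
Result: not a palindrome

0


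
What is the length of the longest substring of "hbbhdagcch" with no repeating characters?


Input: "hbbhdagcch"
Sliding window (track last position of each char):
  Position 0 ('h'): window [0,0] length 1 -- new best
  Position 1 ('b'): window [0,1] length 2 -- new best
  Position 2 ('b'): repeat (last at 1), move window start to 2
  Position 2 ('b'): window [2,2] length 1
  Position 3 ('h'): window [2,3] length 2
  Position 4 ('d'): window [2,4] length 3 -- new best
  Position 5 ('a'): window [2,5] length 4 -- new best
  Position 6 ('g'): window [2,6] length 5 -- new best
  Position 7 ('c'): window [2,7] length 6 -- new best
  Position 8 ('c'): repeat (last at 7), move window start to 8
  Position 8 ('c'): window [8,8] length 1
  Position 9 ('h'): window [8,9] length 2
Longest substring with no repeats: "bhdagc" with length 6

6


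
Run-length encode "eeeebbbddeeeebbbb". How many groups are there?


Input: eeeebbbddeeeebbbb
Scanning for consecutive runs:
  Group 1: 'e' x 4 (positions 0-3)
  Group 2: 'b' x 3 (positions 4-6)
  Group 3: 'd' x 2 (positions 7-8)
  Group 4: 'e' x 4 (positions 9-12)
  Group 5: 'b' x 4 (positions 13-16)
Total groups: 5

5


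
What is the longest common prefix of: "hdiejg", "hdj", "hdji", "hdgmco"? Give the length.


Words: hdiejg, hdj, hdji, hdgmco
  Position 0: all 'h' => match
  Position 1: all 'd' => match
  Position 2: ('i', 'j', 'j', 'g') => mismatch, stop
LCP = "hd" (length 2)

2


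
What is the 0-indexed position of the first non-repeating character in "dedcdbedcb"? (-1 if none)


Input: dedcdbedcb
Character frequencies:
  'b': 2
  'c': 2
  'd': 4
  'e': 2
Scanning left to right for freq == 1:
  Position 0 ('d'): freq=4, skip
  Position 1 ('e'): freq=2, skip
  Position 2 ('d'): freq=4, skip
  Position 3 ('c'): freq=2, skip
  Position 4 ('d'): freq=4, skip
  Position 5 ('b'): freq=2, skip
  Position 6 ('e'): freq=2, skip
  Position 7 ('d'): freq=4, skip
  Position 8 ('c'): freq=2, skip
  Position 9 ('b'): freq=2, skip
  No unique character found => answer = -1

-1


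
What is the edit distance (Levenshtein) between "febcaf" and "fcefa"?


Computing edit distance: "febcaf" -> "fcefa"
DP table:
           f    c    e    f    a
      0    1    2    3    4    5
  f   1    0    1    2    3    4
  e   2    1    1    1    2    3
  b   3    2    2    2    2    3
  c   4    3    2    3    3    3
  a   5    4    3    3    4    3
  f   6    5    4    4    3    4
Edit distance = dp[6][5] = 4

4


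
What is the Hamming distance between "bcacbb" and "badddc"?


Comparing "bcacbb" and "badddc" position by position:
  Position 0: 'b' vs 'b' => same
  Position 1: 'c' vs 'a' => differ
  Position 2: 'a' vs 'd' => differ
  Position 3: 'c' vs 'd' => differ
  Position 4: 'b' vs 'd' => differ
  Position 5: 'b' vs 'c' => differ
Total differences (Hamming distance): 5

5


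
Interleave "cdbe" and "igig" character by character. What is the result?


Interleaving "cdbe" and "igig":
  Position 0: 'c' from first, 'i' from second => "ci"
  Position 1: 'd' from first, 'g' from second => "dg"
  Position 2: 'b' from first, 'i' from second => "bi"
  Position 3: 'e' from first, 'g' from second => "eg"
Result: cidgbieg

cidgbieg


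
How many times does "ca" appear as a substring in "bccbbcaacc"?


Searching for "ca" in "bccbbcaacc"
Scanning each position:
  Position 0: "bc" => no
  Position 1: "cc" => no
  Position 2: "cb" => no
  Position 3: "bb" => no
  Position 4: "bc" => no
  Position 5: "ca" => MATCH
  Position 6: "aa" => no
  Position 7: "ac" => no
  Position 8: "cc" => no
Total occurrences: 1

1


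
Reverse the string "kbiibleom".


Input: kbiibleom
Reading characters right to left:
  Position 8: 'm'
  Position 7: 'o'
  Position 6: 'e'
  Position 5: 'l'
  Position 4: 'b'
  Position 3: 'i'
  Position 2: 'i'
  Position 1: 'b'
  Position 0: 'k'
Reversed: moelbiibk

moelbiibk


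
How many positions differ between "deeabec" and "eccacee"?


Comparing "deeabec" and "eccacee" position by position:
  Position 0: 'd' vs 'e' => DIFFER
  Position 1: 'e' vs 'c' => DIFFER
  Position 2: 'e' vs 'c' => DIFFER
  Position 3: 'a' vs 'a' => same
  Position 4: 'b' vs 'c' => DIFFER
  Position 5: 'e' vs 'e' => same
  Position 6: 'c' vs 'e' => DIFFER
Positions that differ: 5

5


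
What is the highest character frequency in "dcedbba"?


Input: dcedbba
Character counts:
  'a': 1
  'b': 2
  'c': 1
  'd': 2
  'e': 1
Maximum frequency: 2

2


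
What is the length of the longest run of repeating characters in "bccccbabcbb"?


Input: "bccccbabcbb"
Scanning for longest run:
  Position 1 ('c'): new char, reset run to 1
  Position 2 ('c'): continues run of 'c', length=2
  Position 3 ('c'): continues run of 'c', length=3
  Position 4 ('c'): continues run of 'c', length=4
  Position 5 ('b'): new char, reset run to 1
  Position 6 ('a'): new char, reset run to 1
  Position 7 ('b'): new char, reset run to 1
  Position 8 ('c'): new char, reset run to 1
  Position 9 ('b'): new char, reset run to 1
  Position 10 ('b'): continues run of 'b', length=2
Longest run: 'c' with length 4

4


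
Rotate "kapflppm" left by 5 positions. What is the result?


Input: "kapflppm", rotate left by 5
First 5 characters: "kapfl"
Remaining characters: "ppm"
Concatenate remaining + first: "ppm" + "kapfl" = "ppmkapfl"

ppmkapfl


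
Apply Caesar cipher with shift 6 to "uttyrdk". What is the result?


Caesar cipher: shift "uttyrdk" by 6
  'u' (pos 20) + 6 = pos 0 = 'a'
  't' (pos 19) + 6 = pos 25 = 'z'
  't' (pos 19) + 6 = pos 25 = 'z'
  'y' (pos 24) + 6 = pos 4 = 'e'
  'r' (pos 17) + 6 = pos 23 = 'x'
  'd' (pos 3) + 6 = pos 9 = 'j'
  'k' (pos 10) + 6 = pos 16 = 'q'
Result: azzexjq

azzexjq


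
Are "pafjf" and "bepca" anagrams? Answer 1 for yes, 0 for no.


Strings: "pafjf", "bepca"
Sorted first:  affjp
Sorted second: abcep
Differ at position 1: 'f' vs 'b' => not anagrams

0


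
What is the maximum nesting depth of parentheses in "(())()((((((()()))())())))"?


Input: "(())()((((((()()))())())))"
Tracking depth:
  Position 0 '(': depth becomes 1
  Position 1 '(': depth becomes 2
  Position 2 ')': depth becomes 1
  Position 3 ')': depth becomes 0
  Position 4 '(': depth becomes 1
  Position 5 ')': depth becomes 0
  Position 6 '(': depth becomes 1
  Position 7 '(': depth becomes 2
  Position 8 '(': depth becomes 3
  Position 9 '(': depth becomes 4
  Position 10 '(': depth becomes 5
  Position 11 '(': depth becomes 6
  Position 12 '(': depth becomes 7
  Position 13 ')': depth becomes 6
  Position 14 '(': depth becomes 7
  Position 15 ')': depth becomes 6
  Position 16 ')': depth becomes 5
  Position 17 ')': depth becomes 4
  Position 18 '(': depth becomes 5
  Position 19 ')': depth becomes 4
  Position 20 ')': depth becomes 3
  Position 21 '(': depth becomes 4
  Position 22 ')': depth becomes 3
  Position 23 ')': depth becomes 2
  Position 24 ')': depth becomes 1
  Position 25 ')': depth becomes 0
Maximum depth reached: 7

7


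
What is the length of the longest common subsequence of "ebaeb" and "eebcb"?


LCS of "ebaeb" and "eebcb"
DP table:
           e    e    b    c    b
      0    0    0    0    0    0
  e   0    1    1    1    1    1
  b   0    1    1    2    2    2
  a   0    1    1    2    2    2
  e   0    1    2    2    2    2
  b   0    1    2    3    3    3
LCS length = dp[5][5] = 3

3


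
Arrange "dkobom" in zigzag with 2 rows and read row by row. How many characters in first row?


Zigzag "dkobom" into 2 rows:
Placing characters:
  'd' => row 0
  'k' => row 1
  'o' => row 0
  'b' => row 1
  'o' => row 0
  'm' => row 1
Rows:
  Row 0: "doo"
  Row 1: "kbm"
First row length: 3

3


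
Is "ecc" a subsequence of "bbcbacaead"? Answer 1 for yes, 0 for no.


Check if "ecc" is a subsequence of "bbcbacaead"
Greedy scan:
  Position 0 ('b'): no match needed
  Position 1 ('b'): no match needed
  Position 2 ('c'): no match needed
  Position 3 ('b'): no match needed
  Position 4 ('a'): no match needed
  Position 5 ('c'): no match needed
  Position 6 ('a'): no match needed
  Position 7 ('e'): matches sub[0] = 'e'
  Position 8 ('a'): no match needed
  Position 9 ('d'): no match needed
Only matched 1/3 characters => not a subsequence

0


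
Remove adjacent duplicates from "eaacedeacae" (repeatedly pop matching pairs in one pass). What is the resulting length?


Input: eaacedeacae
Stack-based adjacent duplicate removal:
  Read 'e': push. Stack: e
  Read 'a': push. Stack: ea
  Read 'a': matches stack top 'a' => pop. Stack: e
  Read 'c': push. Stack: ec
  Read 'e': push. Stack: ece
  Read 'd': push. Stack: eced
  Read 'e': push. Stack: ecede
  Read 'a': push. Stack: ecedea
  Read 'c': push. Stack: ecedeac
  Read 'a': push. Stack: ecedeaca
  Read 'e': push. Stack: ecedeacae
Final stack: "ecedeacae" (length 9)

9


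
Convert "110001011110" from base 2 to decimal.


Input: "110001011110" in base 2
Positional expansion:
  Digit '1' (value 1) x 2^11 = 2048
  Digit '1' (value 1) x 2^10 = 1024
  Digit '0' (value 0) x 2^9 = 0
  Digit '0' (value 0) x 2^8 = 0
  Digit '0' (value 0) x 2^7 = 0
  Digit '1' (value 1) x 2^6 = 64
  Digit '0' (value 0) x 2^5 = 0
  Digit '1' (value 1) x 2^4 = 16
  Digit '1' (value 1) x 2^3 = 8
  Digit '1' (value 1) x 2^2 = 4
  Digit '1' (value 1) x 2^1 = 2
  Digit '0' (value 0) x 2^0 = 0
Sum = 3166

3166


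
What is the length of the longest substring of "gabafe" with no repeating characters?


Input: "gabafe"
Sliding window (track last position of each char):
  Position 0 ('g'): window [0,0] length 1 -- new best
  Position 1 ('a'): window [0,1] length 2 -- new best
  Position 2 ('b'): window [0,2] length 3 -- new best
  Position 3 ('a'): repeat (last at 1), move window start to 2
  Position 3 ('a'): window [2,3] length 2
  Position 4 ('f'): window [2,4] length 3
  Position 5 ('e'): window [2,5] length 4 -- new best
Longest substring with no repeats: "bafe" with length 4

4


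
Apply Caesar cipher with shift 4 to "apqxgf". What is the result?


Caesar cipher: shift "apqxgf" by 4
  'a' (pos 0) + 4 = pos 4 = 'e'
  'p' (pos 15) + 4 = pos 19 = 't'
  'q' (pos 16) + 4 = pos 20 = 'u'
  'x' (pos 23) + 4 = pos 1 = 'b'
  'g' (pos 6) + 4 = pos 10 = 'k'
  'f' (pos 5) + 4 = pos 9 = 'j'
Result: etubkj

etubkj


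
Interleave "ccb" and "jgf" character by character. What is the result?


Interleaving "ccb" and "jgf":
  Position 0: 'c' from first, 'j' from second => "cj"
  Position 1: 'c' from first, 'g' from second => "cg"
  Position 2: 'b' from first, 'f' from second => "bf"
Result: cjcgbf

cjcgbf


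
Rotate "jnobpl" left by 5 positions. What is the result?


Input: "jnobpl", rotate left by 5
First 5 characters: "jnobp"
Remaining characters: "l"
Concatenate remaining + first: "l" + "jnobp" = "ljnobp"

ljnobp


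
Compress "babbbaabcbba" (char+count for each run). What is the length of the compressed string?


Input: babbbaabcbba
Runs:
  'b' x 1 => "b1"
  'a' x 1 => "a1"
  'b' x 3 => "b3"
  'a' x 2 => "a2"
  'b' x 1 => "b1"
  'c' x 1 => "c1"
  'b' x 2 => "b2"
  'a' x 1 => "a1"
Compressed: "b1a1b3a2b1c1b2a1"
Compressed length: 16

16


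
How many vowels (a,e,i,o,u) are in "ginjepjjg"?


Input: ginjepjjg
Checking each character:
  'g' at position 0: consonant
  'i' at position 1: vowel (running total: 1)
  'n' at position 2: consonant
  'j' at position 3: consonant
  'e' at position 4: vowel (running total: 2)
  'p' at position 5: consonant
  'j' at position 6: consonant
  'j' at position 7: consonant
  'g' at position 8: consonant
Total vowels: 2

2


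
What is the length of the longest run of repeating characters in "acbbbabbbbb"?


Input: "acbbbabbbbb"
Scanning for longest run:
  Position 1 ('c'): new char, reset run to 1
  Position 2 ('b'): new char, reset run to 1
  Position 3 ('b'): continues run of 'b', length=2
  Position 4 ('b'): continues run of 'b', length=3
  Position 5 ('a'): new char, reset run to 1
  Position 6 ('b'): new char, reset run to 1
  Position 7 ('b'): continues run of 'b', length=2
  Position 8 ('b'): continues run of 'b', length=3
  Position 9 ('b'): continues run of 'b', length=4
  Position 10 ('b'): continues run of 'b', length=5
Longest run: 'b' with length 5

5


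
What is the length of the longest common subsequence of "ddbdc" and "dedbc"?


LCS of "ddbdc" and "dedbc"
DP table:
           d    e    d    b    c
      0    0    0    0    0    0
  d   0    1    1    1    1    1
  d   0    1    1    2    2    2
  b   0    1    1    2    3    3
  d   0    1    1    2    3    3
  c   0    1    1    2    3    4
LCS length = dp[5][5] = 4

4


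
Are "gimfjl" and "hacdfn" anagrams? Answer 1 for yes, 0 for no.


Strings: "gimfjl", "hacdfn"
Sorted first:  fgijlm
Sorted second: acdfhn
Differ at position 0: 'f' vs 'a' => not anagrams

0


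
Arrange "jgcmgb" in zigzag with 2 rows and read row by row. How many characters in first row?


Zigzag "jgcmgb" into 2 rows:
Placing characters:
  'j' => row 0
  'g' => row 1
  'c' => row 0
  'm' => row 1
  'g' => row 0
  'b' => row 1
Rows:
  Row 0: "jcg"
  Row 1: "gmb"
First row length: 3

3


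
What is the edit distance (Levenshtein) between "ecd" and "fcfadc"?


Computing edit distance: "ecd" -> "fcfadc"
DP table:
           f    c    f    a    d    c
      0    1    2    3    4    5    6
  e   1    1    2    3    4    5    6
  c   2    2    1    2    3    4    5
  d   3    3    2    2    3    3    4
Edit distance = dp[3][6] = 4

4


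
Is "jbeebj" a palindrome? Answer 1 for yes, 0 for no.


Input: jbeebj
Reversed: jbeebj
  Compare pos 0 ('j') with pos 5 ('j'): match
  Compare pos 1 ('b') with pos 4 ('b'): match
  Compare pos 2 ('e') with pos 3 ('e'): match
Result: palindrome

1


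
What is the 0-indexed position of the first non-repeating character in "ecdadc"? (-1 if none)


Input: ecdadc
Character frequencies:
  'a': 1
  'c': 2
  'd': 2
  'e': 1
Scanning left to right for freq == 1:
  Position 0 ('e'): unique! => answer = 0

0


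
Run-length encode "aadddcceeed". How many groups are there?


Input: aadddcceeed
Scanning for consecutive runs:
  Group 1: 'a' x 2 (positions 0-1)
  Group 2: 'd' x 3 (positions 2-4)
  Group 3: 'c' x 2 (positions 5-6)
  Group 4: 'e' x 3 (positions 7-9)
  Group 5: 'd' x 1 (positions 10-10)
Total groups: 5

5


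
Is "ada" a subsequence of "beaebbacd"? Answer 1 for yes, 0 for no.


Check if "ada" is a subsequence of "beaebbacd"
Greedy scan:
  Position 0 ('b'): no match needed
  Position 1 ('e'): no match needed
  Position 2 ('a'): matches sub[0] = 'a'
  Position 3 ('e'): no match needed
  Position 4 ('b'): no match needed
  Position 5 ('b'): no match needed
  Position 6 ('a'): no match needed
  Position 7 ('c'): no match needed
  Position 8 ('d'): matches sub[1] = 'd'
Only matched 2/3 characters => not a subsequence

0


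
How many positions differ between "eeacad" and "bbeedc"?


Comparing "eeacad" and "bbeedc" position by position:
  Position 0: 'e' vs 'b' => DIFFER
  Position 1: 'e' vs 'b' => DIFFER
  Position 2: 'a' vs 'e' => DIFFER
  Position 3: 'c' vs 'e' => DIFFER
  Position 4: 'a' vs 'd' => DIFFER
  Position 5: 'd' vs 'c' => DIFFER
Positions that differ: 6

6


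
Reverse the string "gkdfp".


Input: gkdfp
Reading characters right to left:
  Position 4: 'p'
  Position 3: 'f'
  Position 2: 'd'
  Position 1: 'k'
  Position 0: 'g'
Reversed: pfdkg

pfdkg


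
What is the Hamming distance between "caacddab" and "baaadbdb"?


Comparing "caacddab" and "baaadbdb" position by position:
  Position 0: 'c' vs 'b' => differ
  Position 1: 'a' vs 'a' => same
  Position 2: 'a' vs 'a' => same
  Position 3: 'c' vs 'a' => differ
  Position 4: 'd' vs 'd' => same
  Position 5: 'd' vs 'b' => differ
  Position 6: 'a' vs 'd' => differ
  Position 7: 'b' vs 'b' => same
Total differences (Hamming distance): 4

4


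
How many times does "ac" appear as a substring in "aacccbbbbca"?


Searching for "ac" in "aacccbbbbca"
Scanning each position:
  Position 0: "aa" => no
  Position 1: "ac" => MATCH
  Position 2: "cc" => no
  Position 3: "cc" => no
  Position 4: "cb" => no
  Position 5: "bb" => no
  Position 6: "bb" => no
  Position 7: "bb" => no
  Position 8: "bc" => no
  Position 9: "ca" => no
Total occurrences: 1

1


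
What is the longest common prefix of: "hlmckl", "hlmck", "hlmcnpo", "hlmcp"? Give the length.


Words: hlmckl, hlmck, hlmcnpo, hlmcp
  Position 0: all 'h' => match
  Position 1: all 'l' => match
  Position 2: all 'm' => match
  Position 3: all 'c' => match
  Position 4: ('k', 'k', 'n', 'p') => mismatch, stop
LCP = "hlmc" (length 4)

4


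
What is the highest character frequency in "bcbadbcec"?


Input: bcbadbcec
Character counts:
  'a': 1
  'b': 3
  'c': 3
  'd': 1
  'e': 1
Maximum frequency: 3

3


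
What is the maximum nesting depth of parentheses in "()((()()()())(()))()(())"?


Input: "()((()()()())(()))()(())"
Tracking depth:
  Position 0 '(': depth becomes 1
  Position 1 ')': depth becomes 0
  Position 2 '(': depth becomes 1
  Position 3 '(': depth becomes 2
  Position 4 '(': depth becomes 3
  Position 5 ')': depth becomes 2
  Position 6 '(': depth becomes 3
  Position 7 ')': depth becomes 2
  Position 8 '(': depth becomes 3
  Position 9 ')': depth becomes 2
  Position 10 '(': depth becomes 3
  Position 11 ')': depth becomes 2
  Position 12 ')': depth becomes 1
  Position 13 '(': depth becomes 2
  Position 14 '(': depth becomes 3
  Position 15 ')': depth becomes 2
  Position 16 ')': depth becomes 1
  Position 17 ')': depth becomes 0
  Position 18 '(': depth becomes 1
  Position 19 ')': depth becomes 0
  Position 20 '(': depth becomes 1
  Position 21 '(': depth becomes 2
  Position 22 ')': depth becomes 1
  Position 23 ')': depth becomes 0
Maximum depth reached: 3

3


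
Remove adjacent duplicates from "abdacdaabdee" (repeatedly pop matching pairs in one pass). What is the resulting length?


Input: abdacdaabdee
Stack-based adjacent duplicate removal:
  Read 'a': push. Stack: a
  Read 'b': push. Stack: ab
  Read 'd': push. Stack: abd
  Read 'a': push. Stack: abda
  Read 'c': push. Stack: abdac
  Read 'd': push. Stack: abdacd
  Read 'a': push. Stack: abdacda
  Read 'a': matches stack top 'a' => pop. Stack: abdacd
  Read 'b': push. Stack: abdacdb
  Read 'd': push. Stack: abdacdbd
  Read 'e': push. Stack: abdacdbde
  Read 'e': matches stack top 'e' => pop. Stack: abdacdbd
Final stack: "abdacdbd" (length 8)

8


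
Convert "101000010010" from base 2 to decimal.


Input: "101000010010" in base 2
Positional expansion:
  Digit '1' (value 1) x 2^11 = 2048
  Digit '0' (value 0) x 2^10 = 0
  Digit '1' (value 1) x 2^9 = 512
  Digit '0' (value 0) x 2^8 = 0
  Digit '0' (value 0) x 2^7 = 0
  Digit '0' (value 0) x 2^6 = 0
  Digit '0' (value 0) x 2^5 = 0
  Digit '1' (value 1) x 2^4 = 16
  Digit '0' (value 0) x 2^3 = 0
  Digit '0' (value 0) x 2^2 = 0
  Digit '1' (value 1) x 2^1 = 2
  Digit '0' (value 0) x 2^0 = 0
Sum = 2578

2578


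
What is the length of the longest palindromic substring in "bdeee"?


Input: "bdeee"
Checking substrings for palindromes:
  [2:5] "eee" (len 3) => palindrome
  [2:4] "ee" (len 2) => palindrome
  [3:5] "ee" (len 2) => palindrome
Longest palindromic substring: "eee" with length 3

3


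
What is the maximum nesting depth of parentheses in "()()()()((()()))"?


Input: "()()()()((()()))"
Tracking depth:
  Position 0 '(': depth becomes 1
  Position 1 ')': depth becomes 0
  Position 2 '(': depth becomes 1
  Position 3 ')': depth becomes 0
  Position 4 '(': depth becomes 1
  Position 5 ')': depth becomes 0
  Position 6 '(': depth becomes 1
  Position 7 ')': depth becomes 0
  Position 8 '(': depth becomes 1
  Position 9 '(': depth becomes 2
  Position 10 '(': depth becomes 3
  Position 11 ')': depth becomes 2
  Position 12 '(': depth becomes 3
  Position 13 ')': depth becomes 2
  Position 14 ')': depth becomes 1
  Position 15 ')': depth becomes 0
Maximum depth reached: 3

3


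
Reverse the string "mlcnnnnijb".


Input: mlcnnnnijb
Reading characters right to left:
  Position 9: 'b'
  Position 8: 'j'
  Position 7: 'i'
  Position 6: 'n'
  Position 5: 'n'
  Position 4: 'n'
  Position 3: 'n'
  Position 2: 'c'
  Position 1: 'l'
  Position 0: 'm'
Reversed: bjinnnnclm

bjinnnnclm


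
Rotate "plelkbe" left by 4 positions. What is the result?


Input: "plelkbe", rotate left by 4
First 4 characters: "plel"
Remaining characters: "kbe"
Concatenate remaining + first: "kbe" + "plel" = "kbeplel"

kbeplel


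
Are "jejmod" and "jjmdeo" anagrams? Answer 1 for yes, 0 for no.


Strings: "jejmod", "jjmdeo"
Sorted first:  dejjmo
Sorted second: dejjmo
Sorted forms match => anagrams

1


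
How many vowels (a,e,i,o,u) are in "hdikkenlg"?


Input: hdikkenlg
Checking each character:
  'h' at position 0: consonant
  'd' at position 1: consonant
  'i' at position 2: vowel (running total: 1)
  'k' at position 3: consonant
  'k' at position 4: consonant
  'e' at position 5: vowel (running total: 2)
  'n' at position 6: consonant
  'l' at position 7: consonant
  'g' at position 8: consonant
Total vowels: 2

2


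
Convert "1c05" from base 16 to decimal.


Input: "1c05" in base 16
Positional expansion:
  Digit '1' (value 1) x 16^3 = 4096
  Digit 'c' (value 12) x 16^2 = 3072
  Digit '0' (value 0) x 16^1 = 0
  Digit '5' (value 5) x 16^0 = 5
Sum = 7173

7173


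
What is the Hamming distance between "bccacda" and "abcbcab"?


Comparing "bccacda" and "abcbcab" position by position:
  Position 0: 'b' vs 'a' => differ
  Position 1: 'c' vs 'b' => differ
  Position 2: 'c' vs 'c' => same
  Position 3: 'a' vs 'b' => differ
  Position 4: 'c' vs 'c' => same
  Position 5: 'd' vs 'a' => differ
  Position 6: 'a' vs 'b' => differ
Total differences (Hamming distance): 5

5


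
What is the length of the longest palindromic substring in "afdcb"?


Input: "afdcb"
Checking substrings for palindromes:
  No multi-char palindromic substrings found
Longest palindromic substring: "a" with length 1

1


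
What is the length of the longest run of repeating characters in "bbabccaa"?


Input: "bbabccaa"
Scanning for longest run:
  Position 1 ('b'): continues run of 'b', length=2
  Position 2 ('a'): new char, reset run to 1
  Position 3 ('b'): new char, reset run to 1
  Position 4 ('c'): new char, reset run to 1
  Position 5 ('c'): continues run of 'c', length=2
  Position 6 ('a'): new char, reset run to 1
  Position 7 ('a'): continues run of 'a', length=2
Longest run: 'b' with length 2

2


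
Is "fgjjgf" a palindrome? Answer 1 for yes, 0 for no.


Input: fgjjgf
Reversed: fgjjgf
  Compare pos 0 ('f') with pos 5 ('f'): match
  Compare pos 1 ('g') with pos 4 ('g'): match
  Compare pos 2 ('j') with pos 3 ('j'): match
Result: palindrome

1


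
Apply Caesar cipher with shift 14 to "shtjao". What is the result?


Caesar cipher: shift "shtjao" by 14
  's' (pos 18) + 14 = pos 6 = 'g'
  'h' (pos 7) + 14 = pos 21 = 'v'
  't' (pos 19) + 14 = pos 7 = 'h'
  'j' (pos 9) + 14 = pos 23 = 'x'
  'a' (pos 0) + 14 = pos 14 = 'o'
  'o' (pos 14) + 14 = pos 2 = 'c'
Result: gvhxoc

gvhxoc


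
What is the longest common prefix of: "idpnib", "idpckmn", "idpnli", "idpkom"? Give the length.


Words: idpnib, idpckmn, idpnli, idpkom
  Position 0: all 'i' => match
  Position 1: all 'd' => match
  Position 2: all 'p' => match
  Position 3: ('n', 'c', 'n', 'k') => mismatch, stop
LCP = "idp" (length 3)

3


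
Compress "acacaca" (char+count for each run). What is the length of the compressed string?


Input: acacaca
Runs:
  'a' x 1 => "a1"
  'c' x 1 => "c1"
  'a' x 1 => "a1"
  'c' x 1 => "c1"
  'a' x 1 => "a1"
  'c' x 1 => "c1"
  'a' x 1 => "a1"
Compressed: "a1c1a1c1a1c1a1"
Compressed length: 14

14


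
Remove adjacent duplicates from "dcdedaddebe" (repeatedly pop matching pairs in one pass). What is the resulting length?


Input: dcdedaddebe
Stack-based adjacent duplicate removal:
  Read 'd': push. Stack: d
  Read 'c': push. Stack: dc
  Read 'd': push. Stack: dcd
  Read 'e': push. Stack: dcde
  Read 'd': push. Stack: dcded
  Read 'a': push. Stack: dcdeda
  Read 'd': push. Stack: dcdedad
  Read 'd': matches stack top 'd' => pop. Stack: dcdeda
  Read 'e': push. Stack: dcdedae
  Read 'b': push. Stack: dcdedaeb
  Read 'e': push. Stack: dcdedaebe
Final stack: "dcdedaebe" (length 9)

9


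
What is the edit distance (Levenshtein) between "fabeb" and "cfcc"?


Computing edit distance: "fabeb" -> "cfcc"
DP table:
           c    f    c    c
      0    1    2    3    4
  f   1    1    1    2    3
  a   2    2    2    2    3
  b   3    3    3    3    3
  e   4    4    4    4    4
  b   5    5    5    5    5
Edit distance = dp[5][4] = 5

5


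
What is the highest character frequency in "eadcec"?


Input: eadcec
Character counts:
  'a': 1
  'c': 2
  'd': 1
  'e': 2
Maximum frequency: 2

2


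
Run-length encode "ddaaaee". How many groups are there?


Input: ddaaaee
Scanning for consecutive runs:
  Group 1: 'd' x 2 (positions 0-1)
  Group 2: 'a' x 3 (positions 2-4)
  Group 3: 'e' x 2 (positions 5-6)
Total groups: 3

3


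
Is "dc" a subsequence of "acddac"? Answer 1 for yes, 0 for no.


Check if "dc" is a subsequence of "acddac"
Greedy scan:
  Position 0 ('a'): no match needed
  Position 1 ('c'): no match needed
  Position 2 ('d'): matches sub[0] = 'd'
  Position 3 ('d'): no match needed
  Position 4 ('a'): no match needed
  Position 5 ('c'): matches sub[1] = 'c'
All 2 characters matched => is a subsequence

1


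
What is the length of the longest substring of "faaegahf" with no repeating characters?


Input: "faaegahf"
Sliding window (track last position of each char):
  Position 0 ('f'): window [0,0] length 1 -- new best
  Position 1 ('a'): window [0,1] length 2 -- new best
  Position 2 ('a'): repeat (last at 1), move window start to 2
  Position 2 ('a'): window [2,2] length 1
  Position 3 ('e'): window [2,3] length 2
  Position 4 ('g'): window [2,4] length 3 -- new best
  Position 5 ('a'): repeat (last at 2), move window start to 3
  Position 5 ('a'): window [3,5] length 3
  Position 6 ('h'): window [3,6] length 4 -- new best
  Position 7 ('f'): window [3,7] length 5 -- new best
Longest substring with no repeats: "egahf" with length 5

5


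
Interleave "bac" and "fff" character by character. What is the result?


Interleaving "bac" and "fff":
  Position 0: 'b' from first, 'f' from second => "bf"
  Position 1: 'a' from first, 'f' from second => "af"
  Position 2: 'c' from first, 'f' from second => "cf"
Result: bfafcf

bfafcf


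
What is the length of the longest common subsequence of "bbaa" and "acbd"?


LCS of "bbaa" and "acbd"
DP table:
           a    c    b    d
      0    0    0    0    0
  b   0    0    0    1    1
  b   0    0    0    1    1
  a   0    1    1    1    1
  a   0    1    1    1    1
LCS length = dp[4][4] = 1

1


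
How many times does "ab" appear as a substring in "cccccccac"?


Searching for "ab" in "cccccccac"
Scanning each position:
  Position 0: "cc" => no
  Position 1: "cc" => no
  Position 2: "cc" => no
  Position 3: "cc" => no
  Position 4: "cc" => no
  Position 5: "cc" => no
  Position 6: "ca" => no
  Position 7: "ac" => no
Total occurrences: 0

0


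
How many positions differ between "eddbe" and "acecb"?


Comparing "eddbe" and "acecb" position by position:
  Position 0: 'e' vs 'a' => DIFFER
  Position 1: 'd' vs 'c' => DIFFER
  Position 2: 'd' vs 'e' => DIFFER
  Position 3: 'b' vs 'c' => DIFFER
  Position 4: 'e' vs 'b' => DIFFER
Positions that differ: 5

5


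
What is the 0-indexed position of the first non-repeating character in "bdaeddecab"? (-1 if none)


Input: bdaeddecab
Character frequencies:
  'a': 2
  'b': 2
  'c': 1
  'd': 3
  'e': 2
Scanning left to right for freq == 1:
  Position 0 ('b'): freq=2, skip
  Position 1 ('d'): freq=3, skip
  Position 2 ('a'): freq=2, skip
  Position 3 ('e'): freq=2, skip
  Position 4 ('d'): freq=3, skip
  Position 5 ('d'): freq=3, skip
  Position 6 ('e'): freq=2, skip
  Position 7 ('c'): unique! => answer = 7

7


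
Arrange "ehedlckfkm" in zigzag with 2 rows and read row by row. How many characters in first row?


Zigzag "ehedlckfkm" into 2 rows:
Placing characters:
  'e' => row 0
  'h' => row 1
  'e' => row 0
  'd' => row 1
  'l' => row 0
  'c' => row 1
  'k' => row 0
  'f' => row 1
  'k' => row 0
  'm' => row 1
Rows:
  Row 0: "eelkk"
  Row 1: "hdcfm"
First row length: 5

5


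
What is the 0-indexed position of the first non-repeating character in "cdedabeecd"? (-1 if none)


Input: cdedabeecd
Character frequencies:
  'a': 1
  'b': 1
  'c': 2
  'd': 3
  'e': 3
Scanning left to right for freq == 1:
  Position 0 ('c'): freq=2, skip
  Position 1 ('d'): freq=3, skip
  Position 2 ('e'): freq=3, skip
  Position 3 ('d'): freq=3, skip
  Position 4 ('a'): unique! => answer = 4

4


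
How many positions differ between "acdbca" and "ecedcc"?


Comparing "acdbca" and "ecedcc" position by position:
  Position 0: 'a' vs 'e' => DIFFER
  Position 1: 'c' vs 'c' => same
  Position 2: 'd' vs 'e' => DIFFER
  Position 3: 'b' vs 'd' => DIFFER
  Position 4: 'c' vs 'c' => same
  Position 5: 'a' vs 'c' => DIFFER
Positions that differ: 4

4


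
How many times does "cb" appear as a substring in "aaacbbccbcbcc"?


Searching for "cb" in "aaacbbccbcbcc"
Scanning each position:
  Position 0: "aa" => no
  Position 1: "aa" => no
  Position 2: "ac" => no
  Position 3: "cb" => MATCH
  Position 4: "bb" => no
  Position 5: "bc" => no
  Position 6: "cc" => no
  Position 7: "cb" => MATCH
  Position 8: "bc" => no
  Position 9: "cb" => MATCH
  Position 10: "bc" => no
  Position 11: "cc" => no
Total occurrences: 3

3


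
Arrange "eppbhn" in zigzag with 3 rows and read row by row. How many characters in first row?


Zigzag "eppbhn" into 3 rows:
Placing characters:
  'e' => row 0
  'p' => row 1
  'p' => row 2
  'b' => row 1
  'h' => row 0
  'n' => row 1
Rows:
  Row 0: "eh"
  Row 1: "pbn"
  Row 2: "p"
First row length: 2

2


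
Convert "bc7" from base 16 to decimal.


Input: "bc7" in base 16
Positional expansion:
  Digit 'b' (value 11) x 16^2 = 2816
  Digit 'c' (value 12) x 16^1 = 192
  Digit '7' (value 7) x 16^0 = 7
Sum = 3015

3015


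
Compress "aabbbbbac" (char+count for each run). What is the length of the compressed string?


Input: aabbbbbac
Runs:
  'a' x 2 => "a2"
  'b' x 5 => "b5"
  'a' x 1 => "a1"
  'c' x 1 => "c1"
Compressed: "a2b5a1c1"
Compressed length: 8

8


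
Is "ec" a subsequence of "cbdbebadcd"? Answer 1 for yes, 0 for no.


Check if "ec" is a subsequence of "cbdbebadcd"
Greedy scan:
  Position 0 ('c'): no match needed
  Position 1 ('b'): no match needed
  Position 2 ('d'): no match needed
  Position 3 ('b'): no match needed
  Position 4 ('e'): matches sub[0] = 'e'
  Position 5 ('b'): no match needed
  Position 6 ('a'): no match needed
  Position 7 ('d'): no match needed
  Position 8 ('c'): matches sub[1] = 'c'
  Position 9 ('d'): no match needed
All 2 characters matched => is a subsequence

1


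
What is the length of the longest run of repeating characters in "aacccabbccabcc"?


Input: "aacccabbccabcc"
Scanning for longest run:
  Position 1 ('a'): continues run of 'a', length=2
  Position 2 ('c'): new char, reset run to 1
  Position 3 ('c'): continues run of 'c', length=2
  Position 4 ('c'): continues run of 'c', length=3
  Position 5 ('a'): new char, reset run to 1
  Position 6 ('b'): new char, reset run to 1
  Position 7 ('b'): continues run of 'b', length=2
  Position 8 ('c'): new char, reset run to 1
  Position 9 ('c'): continues run of 'c', length=2
  Position 10 ('a'): new char, reset run to 1
  Position 11 ('b'): new char, reset run to 1
  Position 12 ('c'): new char, reset run to 1
  Position 13 ('c'): continues run of 'c', length=2
Longest run: 'c' with length 3

3


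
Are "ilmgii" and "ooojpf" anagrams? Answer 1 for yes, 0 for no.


Strings: "ilmgii", "ooojpf"
Sorted first:  giiilm
Sorted second: fjooop
Differ at position 0: 'g' vs 'f' => not anagrams

0


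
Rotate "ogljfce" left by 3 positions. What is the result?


Input: "ogljfce", rotate left by 3
First 3 characters: "ogl"
Remaining characters: "jfce"
Concatenate remaining + first: "jfce" + "ogl" = "jfceogl"

jfceogl


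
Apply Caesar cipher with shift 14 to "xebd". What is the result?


Caesar cipher: shift "xebd" by 14
  'x' (pos 23) + 14 = pos 11 = 'l'
  'e' (pos 4) + 14 = pos 18 = 's'
  'b' (pos 1) + 14 = pos 15 = 'p'
  'd' (pos 3) + 14 = pos 17 = 'r'
Result: lspr

lspr


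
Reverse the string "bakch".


Input: bakch
Reading characters right to left:
  Position 4: 'h'
  Position 3: 'c'
  Position 2: 'k'
  Position 1: 'a'
  Position 0: 'b'
Reversed: hckab

hckab


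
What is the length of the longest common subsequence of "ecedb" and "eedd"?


LCS of "ecedb" and "eedd"
DP table:
           e    e    d    d
      0    0    0    0    0
  e   0    1    1    1    1
  c   0    1    1    1    1
  e   0    1    2    2    2
  d   0    1    2    3    3
  b   0    1    2    3    3
LCS length = dp[5][4] = 3

3


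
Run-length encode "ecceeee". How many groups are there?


Input: ecceeee
Scanning for consecutive runs:
  Group 1: 'e' x 1 (positions 0-0)
  Group 2: 'c' x 2 (positions 1-2)
  Group 3: 'e' x 4 (positions 3-6)
Total groups: 3

3


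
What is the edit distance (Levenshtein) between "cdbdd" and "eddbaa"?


Computing edit distance: "cdbdd" -> "eddbaa"
DP table:
           e    d    d    b    a    a
      0    1    2    3    4    5    6
  c   1    1    2    3    4    5    6
  d   2    2    1    2    3    4    5
  b   3    3    2    2    2    3    4
  d   4    4    3    2    3    3    4
  d   5    5    4    3    3    4    4
Edit distance = dp[5][6] = 4

4


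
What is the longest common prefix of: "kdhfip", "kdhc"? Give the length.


Words: kdhfip, kdhc
  Position 0: all 'k' => match
  Position 1: all 'd' => match
  Position 2: all 'h' => match
  Position 3: ('f', 'c') => mismatch, stop
LCP = "kdh" (length 3)

3


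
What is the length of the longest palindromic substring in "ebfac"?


Input: "ebfac"
Checking substrings for palindromes:
  No multi-char palindromic substrings found
Longest palindromic substring: "e" with length 1

1


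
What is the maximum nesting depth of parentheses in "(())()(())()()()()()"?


Input: "(())()(())()()()()()"
Tracking depth:
  Position 0 '(': depth becomes 1
  Position 1 '(': depth becomes 2
  Position 2 ')': depth becomes 1
  Position 3 ')': depth becomes 0
  Position 4 '(': depth becomes 1
  Position 5 ')': depth becomes 0
  Position 6 '(': depth becomes 1
  Position 7 '(': depth becomes 2
  Position 8 ')': depth becomes 1
  Position 9 ')': depth becomes 0
  Position 10 '(': depth becomes 1
  Position 11 ')': depth becomes 0
  Position 12 '(': depth becomes 1
  Position 13 ')': depth becomes 0
  Position 14 '(': depth becomes 1
  Position 15 ')': depth becomes 0
  Position 16 '(': depth becomes 1
  Position 17 ')': depth becomes 0
  Position 18 '(': depth becomes 1
  Position 19 ')': depth becomes 0
Maximum depth reached: 2

2
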